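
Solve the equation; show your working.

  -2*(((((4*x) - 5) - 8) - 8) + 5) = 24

Step 1. [-2*(((((4*x) - 5) - 8) - 8) + 5) = 24] LHS = -2·(…); ÷-2 both sides, so div: ((((4*x) - 5) - 8) - 8) + 5 = -12.
Step 2. [((((4*x) - 5) - 8) - 8) + 5 = -12] +5 is outermost — subtract 5 both sides, so sub: (((4*x) - 5) - 8) - 8 = -17.
Step 3. [(((4*x) - 5) - 8) - 8 = -17] add 8: x sits inside (… - 8) ⇒ sub: ((4*x) - 5) - 8 = -9.
Step 4. [((4*x) - 5) - 8 = -9] -8 is outermost — add 8 both sides. So sub: (4*x) - 5 = -1.
Step 5. [(4*x) - 5 = -1] the outer -5 inverts by adding 5. So sub: 4*x = 4.
Step 6. [4*x = 4] divide by the outer 4. So div: x = 1.

Answer: x ∈ {1}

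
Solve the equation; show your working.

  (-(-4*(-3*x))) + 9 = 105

Step 1. [(-(-4*(-3*x))) + 9 = 105] the outer +9 inverts by subtracting 9. So sub: -(-4*(-3*x)) = 96.
Step 2. [-(-4*(-3*x)) = 96] leading − — multiply by −1. So neg: -4*(-3*x) = -96.
Step 3. [-4*(-3*x) = -96] leading coefficient -4: divide by -4, so div: -3*x = 24.
Step 4. [-3*x = 24] divide by the outer -3, so div: x = -8.

Answer: x ∈ {-8}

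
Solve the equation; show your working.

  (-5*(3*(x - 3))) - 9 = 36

Step 1. [(-5*(3*(x - 3))) - 9 = 36] the outer -9 inverts by adding 9, so sub: -5*(3*(x - 3)) = 45.
Step 2. [-5*(3*(x - 3)) = 45] -5·(inner) — divide through by -5. So div: 3*(x - 3) = -9.
Step 3. [3*(x - 3) = -9] divide by the outer 3 ⇒ div: x - 3 = -3.
Step 4. [x - 3 = -3] peel the -3: add 3 from each side, so sub: x = 0.

Answer: x ∈ {0}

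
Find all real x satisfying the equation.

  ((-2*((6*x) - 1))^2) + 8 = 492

Step 1. [((-2*((6*x) - 1))^2) + 8 = 492] 8 comes off first (subtract 8). So sub: (-2*((6*x) - 1))^2 = 484.
Step 2. [(-2*((6*x) - 1))^2 = 484] 484 ≥ 0, LHS is (·)² — take ±√. So sqrt: -2*((6*x) - 1) = 22 or -22.
Step 3. [-2*((6*x) - 1) = 22 or -22] -2·(inner) — divide through by -2. So div: (6*x) - 1 = -11 or 11.
Step 4. [(6*x) - 1 = -11 or 11] the outer -1 inverts by adding 1 ⇒ sub: 6*x = -10 or 12.
Step 5. [6*x = -10 or 12] 6·(inner) — divide through by 6. So div: x = -5/3 or 2.

Answer: x ∈ {-5/3, 2}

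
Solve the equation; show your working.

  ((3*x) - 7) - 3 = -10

Step 1. [((3*x) - 7) - 3 = -10] peel the -3: add 3 from each side, so sub: (3*x) - 7 = -7.
Step 2. [(3*x) - 7 = -7] add 7: x sits inside (… - 7), so sub: 3*x = 0.
Step 3. [3*x = 0] 3 out front; divide by 3, so div: x = 0.

Answer: x ∈ {0}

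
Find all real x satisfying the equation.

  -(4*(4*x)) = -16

Step 1. [-(4*(4*x)) = -16] flip signs both sides ⇒ neg: 4*(4*x) = 16.
Step 2. [4*(4*x) = 16] leading coefficient 4: divide by 4. So div: 4*x = 4.
Step 3. [4*x = 4] divide by the outer 4, so div: x = 1.

Answer: x ∈ {1}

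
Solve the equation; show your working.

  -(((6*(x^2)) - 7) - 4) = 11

Step 1. [-(((6*(x^2)) - 7) - 4) = 11] leading − — multiply by −1, so neg: ((6*(x^2)) - 7) - 4 = -11.
Step 2. [((6*(x^2)) - 7) - 4 = -11] add 4: x sits inside (… - 4), so sub: (6*(x^2)) - 7 = -7.
Step 3. [(6*(x^2)) - 7 = -7] -7 is outermost — add 7 both sides, so sub: 6*(x^2) = 0.
Step 4. [6*(x^2) = 0] leading coefficient 6: divide by 6 ⇒ div: x^2 = 0.
Step 5. [x^2 = 0] LHS squared, RHS 0 ≥ 0: apply √ (±) ⇒ sqrt: x = 0.

Answer: x ∈ {0}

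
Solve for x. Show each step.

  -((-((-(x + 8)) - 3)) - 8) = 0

Step 1. [-((-((-(x + 8)) - 3)) - 8) = 0] flip signs both sides ⇒ neg: (-((-(x + 8)) - 3)) - 8 = 0.
Step 2. [(-((-(x + 8)) - 3)) - 8 = 0] peel the -8: add 8 from each side. So sub: -((-(x + 8)) - 3) = 8.
Step 3. [-((-(x + 8)) - 3) = 8] flip signs both sides, so neg: (-(x + 8)) - 3 = -8.
Step 4. [(-(x + 8)) - 3 = -8] -3 is outermost — add 3 both sides ⇒ sub: -(x + 8) = -5.
Step 5. [-(x + 8) = -5] flip signs both sides. So neg: x + 8 = 5.
Step 6. [x + 8 = 5] 8 comes off first (subtract 8) ⇒ sub: x = -3.

Answer: x ∈ {-3}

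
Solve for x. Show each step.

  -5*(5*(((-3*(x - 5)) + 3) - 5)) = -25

Step 1. [-5*(5*(((-3*(x - 5)) + 3) - 5)) = -25] LHS = -5·(…); ÷-5 both sides. So div: 5*(((-3*(x - 5)) + 3) - 5) = 5.
Step 2. [5*(((-3*(x - 5)) + 3) - 5) = 5] leading coefficient 5: divide by 5. So div: ((-3*(x - 5)) + 3) - 5 = 1.
Step 3. [((-3*(x - 5)) + 3) - 5 = 1] 5 comes off first (add 5). So sub: (-3*(x - 5)) + 3 = 6.
Step 4. [(-3*(x - 5)) + 3 = 6] the outer +3 inverts by subtracting 3, so sub: -3*(x - 5) = 3.
Step 5. [-3*(x - 5) = 3] -3·(inner) — divide through by -3 ⇒ div: x - 5 = -1.
Step 6. [x - 5 = -1] peel the -5: add 5 from each side. So sub: x = 4.

Answer: x ∈ {4}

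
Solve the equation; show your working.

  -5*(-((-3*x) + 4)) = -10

Step 1. [-5*(-((-3*x) + 4)) = -10] leading coefficient -5: divide by -5. So div: -((-3*x) + 4) = 2.
Step 2. [-((-3*x) + 4) = 2] LHS negated; negate both sides, so neg: (-3*x) + 4 = -2.
Step 3. [(-3*x) + 4 = -2] peel the +4: subtract 4 from each side ⇒ sub: -3*x = -6.
Step 4. [-3*x = -6] -3·(inner) — divide through by -3 ⇒ div: x = 2.

Answer: x ∈ {2}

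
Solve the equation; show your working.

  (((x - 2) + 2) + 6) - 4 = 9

Step 1. [(((x - 2) + 2) + 6) - 4 = 9] the outer -4 inverts by adding 4, so sub: ((x - 2) + 2) + 6 = 13.
Step 2. [((x - 2) + 2) + 6 = 13] 6 comes off first (subtract 6) ⇒ sub: (x - 2) + 2 = 7.
Step 3. [(x - 2) + 2 = 7] the outer +2 inverts by subtracting 2, so sub: x - 2 = 5.
Step 4. [x - 2 = 5] peel the -2: add 2 from each side ⇒ sub: x = 7.

Answer: x ∈ {7}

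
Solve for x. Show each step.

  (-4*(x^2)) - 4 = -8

Step 1. [(-4*(x^2)) - 4 = -8] common factor -4 (LHS and -8) — divide through ⇒ factor: (x^2) + 1 = 2.
Step 2. [(x^2) + 1 = 2] +1 is outermost — subtract 1 both sides ⇒ sub: x^2 = 1.
Step 3. [x^2 = 1] √ both sides: 1 ≥ 0 gives two branches ⇒ sqrt: x = 1 or -1.

Answer: x ∈ {-1, 1}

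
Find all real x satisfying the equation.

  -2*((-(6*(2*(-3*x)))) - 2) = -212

Step 1. [-2*((-(6*(2*(-3*x)))) - 2) = -212] leading coefficient -2: divide by -2 ⇒ div: (-(6*(2*(-3*x)))) - 2 = 106.
Step 2. [(-(6*(2*(-3*x)))) - 2 = 106] the outer -2 inverts by adding 2 ⇒ sub: -(6*(2*(-3*x))) = 108.
Step 3. [-(6*(2*(-3*x))) = 108] flip signs both sides ⇒ neg: 6*(2*(-3*x)) = -108.
Step 4. [6*(2*(-3*x)) = -108] LHS = 6·(…); ÷6 both sides ⇒ div: 2*(-3*x) = -18.
Step 5. [2*(-3*x) = -18] divide by the outer 2 ⇒ div: -3*x = -9.
Step 6. [-3*x = -9] divide by the outer -3 ⇒ div: x = 3.

Answer: x ∈ {3}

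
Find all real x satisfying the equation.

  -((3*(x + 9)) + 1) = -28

Step 1. [-((3*(x + 9)) + 1) = -28] flip signs both sides. So neg: (3*(x + 9)) + 1 = 28.
Step 2. [(3*(x + 9)) + 1 = 28] subtract 1: x sits inside (… + 1) ⇒ sub: 3*(x + 9) = 27.
Step 3. [3*(x + 9) = 27] 3·(inner) — divide through by 3 ⇒ div: x + 9 = 9.
Step 4. [x + 9 = 9] 9 comes off first (subtract 9) ⇒ sub: x = 0.

Answer: x ∈ {0}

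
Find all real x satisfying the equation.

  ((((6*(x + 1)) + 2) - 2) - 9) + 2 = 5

Step 1. [((((6*(x + 1)) + 2) - 2) - 9) + 2 = 5] the outer +2 inverts by subtracting 2, so sub: (((6*(x + 1)) + 2) - 2) - 9 = 3.
Step 2. [(((6*(x + 1)) + 2) - 2) - 9 = 3] the outer -9 inverts by adding 9, so sub: ((6*(x + 1)) + 2) - 2 = 12.
Step 3. [((6*(x + 1)) + 2) - 2 = 12] the outer -2 inverts by adding 2 ⇒ sub: (6*(x + 1)) + 2 = 14.
Step 4. [(6*(x + 1)) + 2 = 14] 2 comes off first (subtract 2). So sub: 6*(x + 1) = 12.
Step 5. [6*(x + 1) = 12] 6·(inner) — divide through by 6, so div: x + 1 = 2.
Step 6. [x + 1 = 2] subtract 1: x sits inside (… + 1) ⇒ sub: x = 1.

Answer: x ∈ {1}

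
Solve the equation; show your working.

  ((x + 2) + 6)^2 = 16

Step 1. [((x + 2) + 6)^2 = 16] √ both sides: 16 ≥ 0 gives two branches. So sqrt: (x + 2) + 6 = 4 or -4.
Step 2. [(x + 2) + 6 = 4 or -4] peel the +6: subtract 6 from each side ⇒ sub: x + 2 = -2 or -10.
Step 3. [x + 2 = -2 or -10] 2 comes off first (subtract 2) ⇒ sub: x = -4 or -12.

Answer: x ∈ {-12, -4}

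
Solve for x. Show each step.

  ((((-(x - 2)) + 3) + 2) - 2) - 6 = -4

Step 1. [((((-(x - 2)) + 3) + 2) - 2) - 6 = -4] peel the -6: add 6 from each side, so sub: (((-(x - 2)) + 3) + 2) - 2 = 2.
Step 2. [(((-(x - 2)) + 3) + 2) - 2 = 2] peel the -2: add 2 from each side. So sub: ((-(x - 2)) + 3) + 2 = 4.
Step 3. [((-(x - 2)) + 3) + 2 = 4] +2 is outermost — subtract 2 both sides ⇒ sub: (-(x - 2)) + 3 = 2.
Step 4. [(-(x - 2)) + 3 = 2] 3 comes off first (subtract 3), so sub: -(x - 2) = -1.
Step 5. [-(x - 2) = -1] flip signs both sides, so neg: x - 2 = 1.
Step 6. [x - 2 = 1] the outer -2 inverts by adding 2. So sub: x = 3.

Answer: x ∈ {3}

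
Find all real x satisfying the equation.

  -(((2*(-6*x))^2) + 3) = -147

Step 1. [-(((2*(-6*x))^2) + 3) = -147] flip signs both sides. So neg: ((2*(-6*x))^2) + 3 = 147.
Step 2. [((2*(-6*x))^2) + 3 = 147] 3 comes off first (subtract 3), so sub: (2*(-6*x))^2 = 144.
Step 3. [(2*(-6*x))^2 = 144] √ both sides: 144 ≥ 0 gives two branches. So sqrt: 2*(-6*x) = 12 or -12.
Step 4. [2*(-6*x) = 12 or -12] 2 out front; divide by 2. So div: -6*x = 6 or -6.
Step 5. [-6*x = 6 or -6] LHS = -6·(…); ÷-6 both sides ⇒ div: x = -1 or 1.

Answer: x ∈ {-1, 1}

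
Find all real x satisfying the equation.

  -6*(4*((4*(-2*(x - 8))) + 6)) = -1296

Step 1. [-6*(4*((4*(-2*(x - 8))) + 6)) = -1296] LHS = -6·(…); ÷-6 both sides. So div: 4*((4*(-2*(x - 8))) + 6) = 216.
Step 2. [4*((4*(-2*(x - 8))) + 6) = 216] LHS = 4·(…); ÷4 both sides. So div: (4*(-2*(x - 8))) + 6 = 54.
Step 3. [(4*(-2*(x - 8))) + 6 = 54] 6 comes off first (subtract 6) ⇒ sub: 4*(-2*(x - 8)) = 48.
Step 4. [4*(-2*(x - 8)) = 48] LHS = 4·(…); ÷4 both sides. So div: -2*(x - 8) = 12.
Step 5. [-2*(x - 8) = 12] divide by the outer -2. So div: x - 8 = -6.
Step 6. [x - 8 = -6] peel the -8: add 8 from each side. So sub: x = 2.

Answer: x ∈ {2}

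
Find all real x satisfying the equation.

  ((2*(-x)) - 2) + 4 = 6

Step 1. [((2*(-x)) - 2) + 4 = 6] subtract 4: x sits inside (… + 4), so sub: (2*(-x)) - 2 = 2.
Step 2. [(2*(-x)) - 2 = 2] -2 is outermost — add 2 both sides, so sub: 2*(-x) = 4.
Step 3. [2*(-x) = 4] 2·(inner) — divide through by 2, so div: -x = 2.
Step 4. [-x = 2] LHS negated; negate both sides. So neg: x = -2.

Answer: x ∈ {-2}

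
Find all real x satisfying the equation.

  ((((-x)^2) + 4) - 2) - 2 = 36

Step 1. [((((-x)^2) + 4) - 2) - 2 = 36] add 2: x sits inside (… - 2). So sub: (((-x)^2) + 4) - 2 = 38.
Step 2. [(((-x)^2) + 4) - 2 = 38] -2 is outermost — add 2 both sides ⇒ sub: ((-x)^2) + 4 = 40.
Step 3. [((-x)^2) + 4 = 40] the outer +4 inverts by subtracting 4. So sub: (-x)^2 = 36.
Step 4. [(-x)^2 = 36] LHS squared, RHS 36 ≥ 0: apply √ (±) ⇒ sqrt: -x = 6 or -6.
Step 5. [-x = 6 or -6] LHS negated; negate both sides ⇒ neg: x = -6 or 6.

Answer: x ∈ {-6, 6}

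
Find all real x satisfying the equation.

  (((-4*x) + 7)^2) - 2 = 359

Step 1. [(((-4*x) + 7)^2) - 2 = 359] add 2: x sits inside (… - 2). So sub: ((-4*x) + 7)^2 = 361.
Step 2. [((-4*x) + 7)^2 = 361] LHS squared, RHS 361 ≥ 0: apply √ (±), so sqrt: (-4*x) + 7 = 19 or -19.
Step 3. [(-4*x) + 7 = 19 or -19] 7 comes off first (subtract 7), so sub: -4*x = 12 or -26.
Step 4. [-4*x = 12 or -26] divide by the outer -4. So div: x = -3 or 13/2.

Answer: x ∈ {-3, 13/2}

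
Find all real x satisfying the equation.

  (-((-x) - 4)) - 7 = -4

Step 1. [(-((-x) - 4)) - 7 = -4] the outer -7 inverts by adding 7 ⇒ sub: -((-x) - 4) = 3.
Step 2. [-((-x) - 4) = 3] leading − — multiply by −1, so neg: (-x) - 4 = -3.
Step 3. [(-x) - 4 = -3] -4 is outermost — add 4 both sides ⇒ sub: -x = 1.
Step 4. [-x = 1] flip signs both sides, so neg: x = -1.

Answer: x ∈ {-1}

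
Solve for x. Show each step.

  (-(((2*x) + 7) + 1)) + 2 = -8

Step 1. [(-(((2*x) + 7) + 1)) + 2 = -8] the outer +2 inverts by subtracting 2. So sub: -(((2*x) + 7) + 1) = -10.
Step 2. [-(((2*x) + 7) + 1) = -10] flip signs both sides. So neg: ((2*x) + 7) + 1 = 10.
Step 3. [((2*x) + 7) + 1 = 10] subtract 1: x sits inside (… + 1) ⇒ sub: (2*x) + 7 = 9.
Step 4. [(2*x) + 7 = 9] peel the +7: subtract 7 from each side ⇒ sub: 2*x = 2.
Step 5. [2*x = 2] 2·(inner) — divide through by 2, so div: x = 1.

Answer: x ∈ {1}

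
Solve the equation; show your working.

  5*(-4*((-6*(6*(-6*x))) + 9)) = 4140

Step 1. [5*(-4*((-6*(6*(-6*x))) + 9)) = 4140] 5·(inner) — divide through by 5. So div: -4*((-6*(6*(-6*x))) + 9) = 828.
Step 2. [-4*((-6*(6*(-6*x))) + 9) = 828] -4·(inner) — divide through by -4, so div: (-6*(6*(-6*x))) + 9 = -207.
Step 3. [(-6*(6*(-6*x))) + 9 = -207] peel the +9: subtract 9 from each side, so sub: -6*(6*(-6*x)) = -216.
Step 4. [-6*(6*(-6*x)) = -216] -6·(inner) — divide through by -6, so div: 6*(-6*x) = 36.
Step 5. [6*(-6*x) = 36] divide by the outer 6, so div: -6*x = 6.
Step 6. [-6*x = 6] leading coefficient -6: divide by -6 ⇒ div: x = -1.

Answer: x ∈ {-1}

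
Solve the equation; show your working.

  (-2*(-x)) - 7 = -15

Step 1. [(-2*(-x)) - 7 = -15] peel the -7: add 7 from each side ⇒ sub: -2*(-x) = -8.
Step 2. [-2*(-x) = -8] LHS = -2·(…); ÷-2 both sides. So div: -x = 4.
Step 3. [-x = 4] leading − — multiply by −1, so neg: x = -4.

Answer: x ∈ {-4}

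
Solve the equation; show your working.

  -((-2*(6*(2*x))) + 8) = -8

Step 1. [-((-2*(6*(2*x))) + 8) = -8] LHS negated; negate both sides, so neg: (-2*(6*(2*x))) + 8 = 8.
Step 2. [(-2*(6*(2*x))) + 8 = 8] 8 comes off first (subtract 8), so sub: -2*(6*(2*x)) = 0.
Step 3. [-2*(6*(2*x)) = 0] LHS = -2·(…); ÷-2 both sides. So div: 6*(2*x) = 0.
Step 4. [6*(2*x) = 0] divide by the outer 6 ⇒ div: 2*x = 0.
Step 5. [2*x = 0] LHS = 2·(…); ÷2 both sides, so div: x = 0.

Answer: x ∈ {0}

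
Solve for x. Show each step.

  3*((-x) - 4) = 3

Step 1. [3*((-x) - 4) = 3] 3·(inner) — divide through by 3, so div: (-x) - 4 = 1.
Step 2. [(-x) - 4 = 1] -4 is outermost — add 4 both sides. So sub: -x = 5.
Step 3. [-x = 5] LHS negated; negate both sides ⇒ neg: x = -5.

Answer: x ∈ {-5}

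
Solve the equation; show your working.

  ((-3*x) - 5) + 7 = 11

Step 1. [((-3*x) - 5) + 7 = 11] the outer +7 inverts by subtracting 7, so sub: (-3*x) - 5 = 4.
Step 2. [(-3*x) - 5 = 4] -5 is outermost — add 5 both sides ⇒ sub: -3*x = 9.
Step 3. [-3*x = 9] LHS = -3·(…); ÷-3 both sides, so div: x = -3.

Answer: x ∈ {-3}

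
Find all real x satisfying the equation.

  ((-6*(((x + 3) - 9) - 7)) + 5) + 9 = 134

Step 1. [((-6*(((x + 3) - 9) - 7)) + 5) + 9 = 134] peel the +9: subtract 9 from each side ⇒ sub: (-6*(((x + 3) - 9) - 7)) + 5 = 125.
Step 2. [(-6*(((x + 3) - 9) - 7)) + 5 = 125] peel the +5: subtract 5 from each side. So sub: -6*(((x + 3) - 9) - 7) = 120.
Step 3. [-6*(((x + 3) - 9) - 7) = 120] LHS = -6·(…); ÷-6 both sides, so div: ((x + 3) - 9) - 7 = -20.
Step 4. [((x + 3) - 9) - 7 = -20] 7 comes off first (add 7) ⇒ sub: (x + 3) - 9 = -13.
Step 5. [(x + 3) - 9 = -13] peel the -9: add 9 from each side ⇒ sub: x + 3 = -4.
Step 6. [x + 3 = -4] subtract 3: x sits inside (… + 3), so sub: x = -7.

Answer: x ∈ {-7}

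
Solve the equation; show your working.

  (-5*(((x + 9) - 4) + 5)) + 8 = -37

Step 1. [(-5*(((x + 9) - 4) + 5)) + 8 = -37] +8 is outermost — subtract 8 both sides. So sub: -5*(((x + 9) - 4) + 5) = -45.
Step 2. [-5*(((x + 9) - 4) + 5) = -45] -5 out front; divide by -5. So div: ((x + 9) - 4) + 5 = 9.
Step 3. [((x + 9) - 4) + 5 = 9] peel the +5: subtract 5 from each side ⇒ sub: (x + 9) - 4 = 4.
Step 4. [(x + 9) - 4 = 4] peel the -4: add 4 from each side ⇒ sub: x + 9 = 8.
Step 5. [x + 9 = 8] the outer +9 inverts by subtracting 9. So sub: x = -1.

Answer: x ∈ {-1}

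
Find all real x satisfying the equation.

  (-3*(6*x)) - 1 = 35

Step 1. [(-3*(6*x)) - 1 = 35] add 1: x sits inside (… - 1), so sub: -3*(6*x) = 36.
Step 2. [-3*(6*x) = 36] LHS = -3·(…); ÷-3 both sides ⇒ div: 6*x = -12.
Step 3. [6*x = -12] 6·(inner) — divide through by 6. So div: x = -2.

Answer: x ∈ {-2}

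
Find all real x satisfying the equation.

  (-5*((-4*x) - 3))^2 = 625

Step 1. [(-5*((-4*x) - 3))^2 = 625] LHS squared, RHS 625 ≥ 0: apply √ (±). So sqrt: -5*((-4*x) - 3) = 25 or -25.
Step 2. [-5*((-4*x) - 3) = 25 or -25] -5·(inner) — divide through by -5 ⇒ div: (-4*x) - 3 = -5 or 5.
Step 3. [(-4*x) - 3 = -5 or 5] peel the -3: add 3 from each side. So sub: -4*x = -2 or 8.
Step 4. [-4*x = -2 or 8] divide by the outer -4, so div: x = 1/2 or -2.

Answer: x ∈ {-2, 1/2}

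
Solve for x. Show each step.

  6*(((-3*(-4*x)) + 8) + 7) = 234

Step 1. [6*(((-3*(-4*x)) + 8) + 7) = 234] leading coefficient 6: divide by 6. So div: ((-3*(-4*x)) + 8) + 7 = 39.
Step 2. [((-3*(-4*x)) + 8) + 7 = 39] +7 is outermost — subtract 7 both sides. So sub: (-3*(-4*x)) + 8 = 32.
Step 3. [(-3*(-4*x)) + 8 = 32] peel the +8: subtract 8 from each side. So sub: -3*(-4*x) = 24.
Step 4. [-3*(-4*x) = 24] leading coefficient -3: divide by -3. So div: -4*x = -8.
Step 5. [-4*x = -8] leading coefficient -4: divide by -4. So div: x = 2.

Answer: x ∈ {2}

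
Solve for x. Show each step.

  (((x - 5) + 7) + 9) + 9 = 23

Step 1. [(((x - 5) + 7) + 9) + 9 = 23] subtract 9: x sits inside (… + 9) ⇒ sub: ((x - 5) + 7) + 9 = 14.
Step 2. [((x - 5) + 7) + 9 = 14] peel the +9: subtract 9 from each side. So sub: (x - 5) + 7 = 5.
Step 3. [(x - 5) + 7 = 5] peel the +7: subtract 7 from each side ⇒ sub: x - 5 = -2.
Step 4. [x - 5 = -2] 5 comes off first (add 5), so sub: x = 3.

Answer: x ∈ {3}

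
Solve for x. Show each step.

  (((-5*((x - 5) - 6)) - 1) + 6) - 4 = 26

Step 1. [(((-5*((x - 5) - 6)) - 1) + 6) - 4 = 26] -4 is outermost — add 4 both sides, so sub: ((-5*((x - 5) - 6)) - 1) + 6 = 30.
Step 2. [((-5*((x - 5) - 6)) - 1) + 6 = 30] peel the +6: subtract 6 from each side. So sub: (-5*((x - 5) - 6)) - 1 = 24.
Step 3. [(-5*((x - 5) - 6)) - 1 = 24] peel the -1: add 1 from each side ⇒ sub: -5*((x - 5) - 6) = 25.
Step 4. [-5*((x - 5) - 6) = 25] -5 out front; divide by -5. So div: (x - 5) - 6 = -5.
Step 5. [(x - 5) - 6 = -5] -6 is outermost — add 6 both sides, so sub: x - 5 = 1.
Step 6. [x - 5 = 1] the outer -5 inverts by adding 5, so sub: x = 6.

Answer: x ∈ {6}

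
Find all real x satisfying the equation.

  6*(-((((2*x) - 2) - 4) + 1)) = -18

Step 1. [6*(-((((2*x) - 2) - 4) + 1)) = -18] 6 out front; divide by 6, so div: -((((2*x) - 2) - 4) + 1) = -3.
Step 2. [-((((2*x) - 2) - 4) + 1) = -3] leading − — multiply by −1. So neg: (((2*x) - 2) - 4) + 1 = 3.
Step 3. [(((2*x) - 2) - 4) + 1 = 3] 1 comes off first (subtract 1) ⇒ sub: ((2*x) - 2) - 4 = 2.
Step 4. [((2*x) - 2) - 4 = 2] peel the -4: add 4 from each side, so sub: (2*x) - 2 = 6.
Step 5. [(2*x) - 2 = 6] 2 | LHS and 2 | 6: pull 2 out ⇒ factor: x - 1 = 3.
Step 6. [x - 1 = 3] add 1: x sits inside (… - 1), so sub: x = 4.

Answer: x ∈ {4}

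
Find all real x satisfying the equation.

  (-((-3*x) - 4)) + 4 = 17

Step 1. [(-((-3*x) - 4)) + 4 = 17] 4 comes off first (subtract 4), so sub: -((-3*x) - 4) = 13.
Step 2. [-((-3*x) - 4) = 13] LHS negated; negate both sides ⇒ neg: (-3*x) - 4 = -13.
Step 3. [(-3*x) - 4 = -13] the outer -4 inverts by adding 4 ⇒ sub: -3*x = -9.
Step 4. [-3*x = -9] divide by the outer -3 ⇒ div: x = 3.

Answer: x ∈ {3}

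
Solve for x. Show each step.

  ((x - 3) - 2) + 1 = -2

Step 1. [((x - 3) - 2) + 1 = -2] +1 is outermost — subtract 1 both sides. So sub: (x - 3) - 2 = -3.
Step 2. [(x - 3) - 2 = -3] 2 comes off first (add 2) ⇒ sub: x - 3 = -1.
Step 3. [x - 3 = -1] -3 is outermost — add 3 both sides. So sub: x = 2.

Answer: x ∈ {2}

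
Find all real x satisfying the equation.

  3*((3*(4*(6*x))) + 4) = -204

Step 1. [3*((3*(4*(6*x))) + 4) = -204] 3 out front; divide by 3, so div: (3*(4*(6*x))) + 4 = -68.
Step 2. [(3*(4*(6*x))) + 4 = -68] peel the +4: subtract 4 from each side. So sub: 3*(4*(6*x)) = -72.
Step 3. [3*(4*(6*x)) = -72] 3·(inner) — divide through by 3 ⇒ div: 4*(6*x) = -24.
Step 4. [4*(6*x) = -24] leading coefficient 4: divide by 4 ⇒ div: 6*x = -6.
Step 5. [6*x = -6] 6 out front; divide by 6, so div: x = -1.

Answer: x ∈ {-1}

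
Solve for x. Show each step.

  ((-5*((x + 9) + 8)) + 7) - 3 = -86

Step 1. [((-5*((x + 9) + 8)) + 7) - 3 = -86] peel the -3: add 3 from each side, so sub: (-5*((x + 9) + 8)) + 7 = -83.
Step 2. [(-5*((x + 9) + 8)) + 7 = -83] subtract 7: x sits inside (… + 7) ⇒ sub: -5*((x + 9) + 8) = -90.
Step 3. [-5*((x + 9) + 8) = -90] -5 out front; divide by -5, so div: (x + 9) + 8 = 18.
Step 4. [(x + 9) + 8 = 18] subtract 8: x sits inside (… + 8). So sub: x + 9 = 10.
Step 5. [x + 9 = 10] the outer +9 inverts by subtracting 9 ⇒ sub: x = 1.

Answer: x ∈ {1}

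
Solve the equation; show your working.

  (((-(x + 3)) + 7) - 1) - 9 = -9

Step 1. [(((-(x + 3)) + 7) - 1) - 9 = -9] 9 comes off first (add 9). So sub: ((-(x + 3)) + 7) - 1 = 0.
Step 2. [((-(x + 3)) + 7) - 1 = 0] peel the -1: add 1 from each side, so sub: (-(x + 3)) + 7 = 1.
Step 3. [(-(x + 3)) + 7 = 1] the outer +7 inverts by subtracting 7 ⇒ sub: -(x + 3) = -6.
Step 4. [-(x + 3) = -6] flip signs both sides. So neg: x + 3 = 6.
Step 5. [x + 3 = 6] +3 is outermost — subtract 3 both sides. So sub: x = 3.

Answer: x ∈ {3}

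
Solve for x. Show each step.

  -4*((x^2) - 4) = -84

Step 1. [-4*((x^2) - 4) = -84] divide by the outer -4. So div: (x^2) - 4 = 21.
Step 2. [(x^2) - 4 = 21] peel the -4: add 4 from each side. So sub: x^2 = 25.
Step 3. [x^2 = 25] √ both sides: 25 ≥ 0 gives two branches ⇒ sqrt: x = 5 or -5.

Answer: x ∈ {-5, 5}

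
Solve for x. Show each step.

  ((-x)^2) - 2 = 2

Step 1. [((-x)^2) - 2 = 2] the outer -2 inverts by adding 2 ⇒ sub: (-x)^2 = 4.
Step 2. [(-x)^2 = 4] √ both sides: 4 ≥ 0 gives two branches. So sqrt: -x = 2 or -2.
Step 3. [-x = 2 or -2] LHS negated; negate both sides. So neg: x = -2 or 2.

Answer: x ∈ {-2, 2}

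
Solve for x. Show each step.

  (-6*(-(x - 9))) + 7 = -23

Step 1. [(-6*(-(x - 9))) + 7 = -23] subtract 7: x sits inside (… + 7). So sub: -6*(-(x - 9)) = -30.
Step 2. [-6*(-(x - 9)) = -30] leading coefficient -6: divide by -6 ⇒ div: -(x - 9) = 5.
Step 3. [-(x - 9) = 5] leading − — multiply by −1. So neg: x - 9 = -5.
Step 4. [x - 9 = -5] peel the -9: add 9 from each side. So sub: x = 4.

Answer: x ∈ {4}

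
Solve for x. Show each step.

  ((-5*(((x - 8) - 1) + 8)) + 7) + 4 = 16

Step 1. [((-5*(((x - 8) - 1) + 8)) + 7) + 4 = 16] the outer +4 inverts by subtracting 4 ⇒ sub: (-5*(((x - 8) - 1) + 8)) + 7 = 12.
Step 2. [(-5*(((x - 8) - 1) + 8)) + 7 = 12] peel the +7: subtract 7 from each side ⇒ sub: -5*(((x - 8) - 1) + 8) = 5.
Step 3. [-5*(((x - 8) - 1) + 8) = 5] LHS = -5·(…); ÷-5 both sides. So div: ((x - 8) - 1) + 8 = -1.
Step 4. [((x - 8) - 1) + 8 = -1] +8 is outermost — subtract 8 both sides ⇒ sub: (x - 8) - 1 = -9.
Step 5. [(x - 8) - 1 = -9] 1 comes off first (add 1), so sub: x - 8 = -8.
Step 6. [x - 8 = -8] peel the -8: add 8 from each side ⇒ sub: x = 0.

Answer: x ∈ {0}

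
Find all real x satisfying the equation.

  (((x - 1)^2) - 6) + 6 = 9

Step 1. [(((x - 1)^2) - 6) + 6 = 9] the outer +6 inverts by subtracting 6, so sub: ((x - 1)^2) - 6 = 3.
Step 2. [((x - 1)^2) - 6 = 3] add 6: x sits inside (… - 6), so sub: (x - 1)^2 = 9.
Step 3. [(x - 1)^2 = 9] 9 ≥ 0, LHS is (·)² — take ±√. So sqrt: x - 1 = 3 or -3.
Step 4. [x - 1 = 3 or -3] add 1: x sits inside (… - 1). So sub: x = 4 or -2.

Answer: x ∈ {-2, 4}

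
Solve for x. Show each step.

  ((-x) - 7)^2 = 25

Step 1. [((-x) - 7)^2 = 25] 25 ≥ 0, LHS is (·)² — take ±√, so sqrt: (-x) - 7 = 5 or -5.
Step 2. [(-x) - 7 = 5 or -5] peel the -7: add 7 from each side ⇒ sub: -x = 12 or 2.
Step 3. [-x = 12 or 2] leading − — multiply by −1, so neg: x = -12 or -2.

Answer: x ∈ {-12, -2}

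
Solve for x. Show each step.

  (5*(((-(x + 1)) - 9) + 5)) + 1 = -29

Step 1. [(5*(((-(x + 1)) - 9) + 5)) + 1 = -29] peel the +1: subtract 1 from each side ⇒ sub: 5*(((-(x + 1)) - 9) + 5) = -30.
Step 2. [5*(((-(x + 1)) - 9) + 5) = -30] leading coefficient 5: divide by 5 ⇒ div: ((-(x + 1)) - 9) + 5 = -6.
Step 3. [((-(x + 1)) - 9) + 5 = -6] subtract 5: x sits inside (… + 5), so sub: (-(x + 1)) - 9 = -11.
Step 4. [(-(x + 1)) - 9 = -11] -9 is outermost — add 9 both sides, so sub: -(x + 1) = -2.
Step 5. [-(x + 1) = -2] LHS negated; negate both sides. So neg: x + 1 = 2.
Step 6. [x + 1 = 2] subtract 1: x sits inside (… + 1) ⇒ sub: x = 1.

Answer: x ∈ {1}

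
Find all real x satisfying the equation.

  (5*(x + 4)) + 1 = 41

Step 1. [(5*(x + 4)) + 1 = 41] +1 is outermost — subtract 1 both sides ⇒ sub: 5*(x + 4) = 40.
Step 2. [5*(x + 4) = 40] LHS = 5·(…); ÷5 both sides, so div: x + 4 = 8.
Step 3. [x + 4 = 8] peel the +4: subtract 4 from each side, so sub: x = 4.

Answer: x ∈ {4}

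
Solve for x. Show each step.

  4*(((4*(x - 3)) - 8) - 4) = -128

Step 1. [4*(((4*(x - 3)) - 8) - 4) = -128] 4 out front; divide by 4. So div: ((4*(x - 3)) - 8) - 4 = -32.
Step 2. [((4*(x - 3)) - 8) - 4 = -32] the outer -4 inverts by adding 4 ⇒ sub: (4*(x - 3)) - 8 = -28.
Step 3. [(4*(x - 3)) - 8 = -28] add 8: x sits inside (… - 8). So sub: 4*(x - 3) = -20.
Step 4. [4*(x - 3) = -20] leading coefficient 4: divide by 4 ⇒ div: x - 3 = -5.
Step 5. [x - 3 = -5] -3 is outermost — add 3 both sides, so sub: x = -2.

Answer: x ∈ {-2}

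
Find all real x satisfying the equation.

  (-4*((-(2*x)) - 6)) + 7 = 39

Step 1. [(-4*((-(2*x)) - 6)) + 7 = 39] subtract 7: x sits inside (… + 7). So sub: -4*((-(2*x)) - 6) = 32.
Step 2. [-4*((-(2*x)) - 6) = 32] leading coefficient -4: divide by -4 ⇒ div: (-(2*x)) - 6 = -8.
Step 3. [(-(2*x)) - 6 = -8] the outer -6 inverts by adding 6. So sub: -(2*x) = -2.
Step 4. [-(2*x) = -2] leading − — multiply by −1, so neg: 2*x = 2.
Step 5. [2*x = 2] 2·(inner) — divide through by 2, so div: x = 1.

Answer: x ∈ {1}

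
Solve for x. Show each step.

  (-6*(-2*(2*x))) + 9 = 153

Step 1. [(-6*(-2*(2*x))) + 9 = 153] the outer +9 inverts by subtracting 9. So sub: -6*(-2*(2*x)) = 144.
Step 2. [-6*(-2*(2*x)) = 144] LHS = -6·(…); ÷-6 both sides. So div: -2*(2*x) = -24.
Step 3. [-2*(2*x) = -24] -2 out front; divide by -2. So div: 2*x = 12.
Step 4. [2*x = 12] 2 out front; divide by 2. So div: x = 6.

Answer: x ∈ {6}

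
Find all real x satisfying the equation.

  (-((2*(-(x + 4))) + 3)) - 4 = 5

Step 1. [(-((2*(-(x + 4))) + 3)) - 4 = 5] the outer -4 inverts by adding 4, so sub: -((2*(-(x + 4))) + 3) = 9.
Step 2. [-((2*(-(x + 4))) + 3) = 9] leading − — multiply by −1, so neg: (2*(-(x + 4))) + 3 = -9.
Step 3. [(2*(-(x + 4))) + 3 = -9] peel the +3: subtract 3 from each side. So sub: 2*(-(x + 4)) = -12.
Step 4. [2*(-(x + 4)) = -12] LHS = 2·(…); ÷2 both sides, so div: -(x + 4) = -6.
Step 5. [-(x + 4) = -6] leading − — multiply by −1. So neg: x + 4 = 6.
Step 6. [x + 4 = 6] 4 comes off first (subtract 4) ⇒ sub: x = 2.

Answer: x ∈ {2}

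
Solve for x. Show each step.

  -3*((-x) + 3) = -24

Step 1. [-3*((-x) + 3) = -24] LHS = -3·(…); ÷-3 both sides ⇒ div: (-x) + 3 = 8.
Step 2. [(-x) + 3 = 8] the outer +3 inverts by subtracting 3, so sub: -x = 5.
Step 3. [-x = 5] LHS negated; negate both sides, so neg: x = -5.

Answer: x ∈ {-5}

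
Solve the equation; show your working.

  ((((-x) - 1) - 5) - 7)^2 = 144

Step 1. [((((-x) - 1) - 5) - 7)^2 = 144] LHS squared, RHS 144 ≥ 0: apply √ (±). So sqrt: (((-x) - 1) - 5) - 7 = 12 or -12.
Step 2. [(((-x) - 1) - 5) - 7 = 12 or -12] the outer -7 inverts by adding 7, so sub: ((-x) - 1) - 5 = 19 or -5.
Step 3. [((-x) - 1) - 5 = 19 or -5] add 5: x sits inside (… - 5). So sub: (-x) - 1 = 24 or 0.
Step 4. [(-x) - 1 = 24 or 0] peel the -1: add 1 from each side ⇒ sub: -x = 25 or 1.
Step 5. [-x = 25 or 1] LHS negated; negate both sides ⇒ neg: x = -25 or -1.

Answer: x ∈ {-25, -1}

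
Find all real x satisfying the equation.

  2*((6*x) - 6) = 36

Step 1. [2*((6*x) - 6) = 36] 2·(inner) — divide through by 2 ⇒ div: (6*x) - 6 = 18.
Step 2. [(6*x) - 6 = 18] add 6: x sits inside (… - 6). So sub: 6*x = 24.
Step 3. [6*x = 24] 6 out front; divide by 6, so div: x = 4.

Answer: x ∈ {4}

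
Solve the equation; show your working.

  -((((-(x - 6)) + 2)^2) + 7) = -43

Step 1. [-((((-(x - 6)) + 2)^2) + 7) = -43] LHS negated; negate both sides ⇒ neg: (((-(x - 6)) + 2)^2) + 7 = 43.
Step 2. [(((-(x - 6)) + 2)^2) + 7 = 43] the outer +7 inverts by subtracting 7 ⇒ sub: ((-(x - 6)) + 2)^2 = 36.
Step 3. [((-(x - 6)) + 2)^2 = 36] √ both sides: 36 ≥ 0 gives two branches, so sqrt: (-(x - 6)) + 2 = 6 or -6.
Step 4. [(-(x - 6)) + 2 = 6 or -6] +2 is outermost — subtract 2 both sides, so sub: -(x - 6) = 4 or -8.
Step 5. [-(x - 6) = 4 or -8] LHS negated; negate both sides. So neg: x - 6 = -4 or 8.
Step 6. [x - 6 = -4 or 8] peel the -6: add 6 from each side. So sub: x = 2 or 14.

Answer: x ∈ {2, 14}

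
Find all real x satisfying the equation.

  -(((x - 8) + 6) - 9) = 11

Step 1. [-(((x - 8) + 6) - 9) = 11] LHS negated; negate both sides, so neg: ((x - 8) + 6) - 9 = -11.
Step 2. [((x - 8) + 6) - 9 = -11] 9 comes off first (add 9). So sub: (x - 8) + 6 = -2.
Step 3. [(x - 8) + 6 = -2] +6 is outermost — subtract 6 both sides. So sub: x - 8 = -8.
Step 4. [x - 8 = -8] peel the -8: add 8 from each side. So sub: x = 0.

Answer: x ∈ {0}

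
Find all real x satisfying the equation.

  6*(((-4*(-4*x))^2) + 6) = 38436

Step 1. [6*(((-4*(-4*x))^2) + 6) = 38436] 6 out front; divide by 6, so div: ((-4*(-4*x))^2) + 6 = 6406.
Step 2. [((-4*(-4*x))^2) + 6 = 6406] subtract 6: x sits inside (… + 6). So sub: (-4*(-4*x))^2 = 6400.
Step 3. [(-4*(-4*x))^2 = 6400] 6400 ≥ 0, LHS is (·)² — take ±√ ⇒ sqrt: -4*(-4*x) = 80 or -80.
Step 4. [-4*(-4*x) = 80 or -80] leading coefficient -4: divide by -4, so div: -4*x = -20 or 20.
Step 5. [-4*x = -20 or 20] -4·(inner) — divide through by -4. So div: x = 5 or -5.

Answer: x ∈ {-5, 5}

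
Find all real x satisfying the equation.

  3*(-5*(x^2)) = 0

Step 1. [3*(-5*(x^2)) = 0] divide by the outer 3 ⇒ div: -5*(x^2) = 0.
Step 2. [-5*(x^2) = 0] LHS = -5·(…); ÷-5 both sides, so div: x^2 = 0.
Step 3. [x^2 = 0] LHS squared, RHS 0 ≥ 0: apply √ (±), so sqrt: x = 0.

Answer: x ∈ {0}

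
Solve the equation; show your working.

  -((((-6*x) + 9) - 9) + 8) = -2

Step 1. [-((((-6*x) + 9) - 9) + 8) = -2] flip signs both sides ⇒ neg: (((-6*x) + 9) - 9) + 8 = 2.
Step 2. [(((-6*x) + 9) - 9) + 8 = 2] 8 comes off first (subtract 8). So sub: ((-6*x) + 9) - 9 = -6.
Step 3. [((-6*x) + 9) - 9 = -6] -9 is outermost — add 9 both sides. So sub: (-6*x) + 9 = 3.
Step 4. [(-6*x) + 9 = 3] subtract 9: x sits inside (… + 9), so sub: -6*x = -6.
Step 5. [-6*x = -6] leading coefficient -6: divide by -6. So div: x = 1.

Answer: x ∈ {1}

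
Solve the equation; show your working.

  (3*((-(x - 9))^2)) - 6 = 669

Step 1. [(3*((-(x - 9))^2)) - 6 = 669] common factor 3 (LHS and 669) — divide through, so factor: ((-(x - 9))^2) - 2 = 223.
Step 2. [((-(x - 9))^2) - 2 = 223] 2 comes off first (add 2) ⇒ sub: (-(x - 9))^2 = 225.
Step 3. [(-(x - 9))^2 = 225] LHS squared, RHS 225 ≥ 0: apply √ (±), so sqrt: -(x - 9) = 15 or -15.
Step 4. [-(x - 9) = 15 or -15] leading − — multiply by −1, so neg: x - 9 = -15 or 15.
Step 5. [x - 9 = -15 or 15] peel the -9: add 9 from each side ⇒ sub: x = -6 or 24.

Answer: x ∈ {-6, 24}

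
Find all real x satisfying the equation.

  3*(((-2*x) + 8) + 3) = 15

Step 1. [3*(((-2*x) + 8) + 3) = 15] 3 out front; divide by 3, so div: ((-2*x) + 8) + 3 = 5.
Step 2. [((-2*x) + 8) + 3 = 5] 3 comes off first (subtract 3). So sub: (-2*x) + 8 = 2.
Step 3. [(-2*x) + 8 = 2] -2 divides every term; factor it out. So factor: x - 4 = -1.
Step 4. [x - 4 = -1] peel the -4: add 4 from each side, so sub: x = 3.

Answer: x ∈ {3}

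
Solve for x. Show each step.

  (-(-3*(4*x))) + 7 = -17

Step 1. [(-(-3*(4*x))) + 7 = -17] subtract 7: x sits inside (… + 7). So sub: -(-3*(4*x)) = -24.
Step 2. [-(-3*(4*x)) = -24] flip signs both sides ⇒ neg: -3*(4*x) = 24.
Step 3. [-3*(4*x) = 24] -3 out front; divide by -3 ⇒ div: 4*x = -8.
Step 4. [4*x = -8] 4 out front; divide by 4. So div: x = -2.

Answer: x ∈ {-2}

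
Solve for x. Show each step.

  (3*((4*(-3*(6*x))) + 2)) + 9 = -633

Step 1. [(3*((4*(-3*(6*x))) + 2)) + 9 = -633] 3 divides every term; factor it out, so factor: ((4*(-3*(6*x))) + 2) + 3 = -211.
Step 2. [((4*(-3*(6*x))) + 2) + 3 = -211] +3 is outermost — subtract 3 both sides, so sub: (4*(-3*(6*x))) + 2 = -214.
Step 3. [(4*(-3*(6*x))) + 2 = -214] 2 comes off first (subtract 2). So sub: 4*(-3*(6*x)) = -216.
Step 4. [4*(-3*(6*x)) = -216] 4·(inner) — divide through by 4. So div: -3*(6*x) = -54.
Step 5. [-3*(6*x) = -54] -3 out front; divide by -3. So div: 6*x = 18.
Step 6. [6*x = 18] 6 out front; divide by 6 ⇒ div: x = 3.

Answer: x ∈ {3}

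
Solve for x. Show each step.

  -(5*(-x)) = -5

Step 1. [-(5*(-x)) = -5] leading − — multiply by −1. So neg: 5*(-x) = 5.
Step 2. [5*(-x) = 5] LHS = 5·(…); ÷5 both sides, so div: -x = 1.
Step 3. [-x = 1] flip signs both sides ⇒ neg: x = -1.

Answer: x ∈ {-1}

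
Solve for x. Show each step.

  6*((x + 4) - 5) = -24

Step 1. [6*((x + 4) - 5) = -24] 6·(inner) — divide through by 6. So div: (x + 4) - 5 = -4.
Step 2. [(x + 4) - 5 = -4] peel the -5: add 5 from each side, so sub: x + 4 = 1.
Step 3. [x + 4 = 1] subtract 4: x sits inside (… + 4). So sub: x = -3.

Answer: x ∈ {-3}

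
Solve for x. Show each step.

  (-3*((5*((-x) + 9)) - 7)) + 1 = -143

Step 1. [(-3*((5*((-x) + 9)) - 7)) + 1 = -143] peel the +1: subtract 1 from each side. So sub: -3*((5*((-x) + 9)) - 7) = -144.
Step 2. [-3*((5*((-x) + 9)) - 7) = -144] LHS = -3·(…); ÷-3 both sides, so div: (5*((-x) + 9)) - 7 = 48.
Step 3. [(5*((-x) + 9)) - 7 = 48] add 7: x sits inside (… - 7) ⇒ sub: 5*((-x) + 9) = 55.
Step 4. [5*((-x) + 9) = 55] 5·(inner) — divide through by 5 ⇒ div: (-x) + 9 = 11.
Step 5. [(-x) + 9 = 11] peel the +9: subtract 9 from each side, so sub: -x = 2.
Step 6. [-x = 2] LHS negated; negate both sides ⇒ neg: x = -2.

Answer: x ∈ {-2}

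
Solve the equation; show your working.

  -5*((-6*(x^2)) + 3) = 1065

Step 1. [-5*((-6*(x^2)) + 3) = 1065] leading coefficient -5: divide by -5. So div: (-6*(x^2)) + 3 = -213.
Step 2. [(-6*(x^2)) + 3 = -213] 3 comes off first (subtract 3). So sub: -6*(x^2) = -216.
Step 3. [-6*(x^2) = -216] leading coefficient -6: divide by -6 ⇒ div: x^2 = 36.
Step 4. [x^2 = 36] 36 ≥ 0, LHS is (·)² — take ±√. So sqrt: x = 6 or -6.

Answer: x ∈ {-6, 6}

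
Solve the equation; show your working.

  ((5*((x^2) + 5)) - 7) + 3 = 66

Step 1. [((5*((x^2) + 5)) - 7) + 3 = 66] peel the +3: subtract 3 from each side, so sub: (5*((x^2) + 5)) - 7 = 63.
Step 2. [(5*((x^2) + 5)) - 7 = 63] the outer -7 inverts by adding 7, so sub: 5*((x^2) + 5) = 70.
Step 3. [5*((x^2) + 5) = 70] leading coefficient 5: divide by 5, so div: (x^2) + 5 = 14.
Step 4. [(x^2) + 5 = 14] 5 comes off first (subtract 5), so sub: x^2 = 9.
Step 5. [x^2 = 9] LHS squared, RHS 9 ≥ 0: apply √ (±) ⇒ sqrt: x = 3 or -3.

Answer: x ∈ {-3, 3}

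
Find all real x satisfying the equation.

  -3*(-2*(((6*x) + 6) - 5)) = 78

Step 1. [-3*(-2*(((6*x) + 6) - 5)) = 78] -3 out front; divide by -3. So div: -2*(((6*x) + 6) - 5) = -26.
Step 2. [-2*(((6*x) + 6) - 5) = -26] -2·(inner) — divide through by -2 ⇒ div: ((6*x) + 6) - 5 = 13.
Step 3. [((6*x) + 6) - 5 = 13] add 5: x sits inside (… - 5) ⇒ sub: (6*x) + 6 = 18.
Step 4. [(6*x) + 6 = 18] common factor 6 (LHS and 18) — divide through ⇒ factor: x + 1 = 3.
Step 5. [x + 1 = 3] peel the +1: subtract 1 from each side, so sub: x = 2.

Answer: x ∈ {2}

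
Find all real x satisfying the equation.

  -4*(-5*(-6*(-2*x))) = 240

Step 1. [-4*(-5*(-6*(-2*x))) = 240] divide by the outer -4 ⇒ div: -5*(-6*(-2*x)) = -60.
Step 2. [-5*(-6*(-2*x)) = -60] LHS = -5·(…); ÷-5 both sides, so div: -6*(-2*x) = 12.
Step 3. [-6*(-2*x) = 12] leading coefficient -6: divide by -6 ⇒ div: -2*x = -2.
Step 4. [-2*x = -2] divide by the outer -2, so div: x = 1.

Answer: x ∈ {1}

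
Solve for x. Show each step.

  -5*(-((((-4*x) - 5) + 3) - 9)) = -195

Step 1. [-5*(-((((-4*x) - 5) + 3) - 9)) = -195] LHS = -5·(…); ÷-5 both sides, so div: -((((-4*x) - 5) + 3) - 9) = 39.
Step 2. [-((((-4*x) - 5) + 3) - 9) = 39] LHS negated; negate both sides ⇒ neg: (((-4*x) - 5) + 3) - 9 = -39.
Step 3. [(((-4*x) - 5) + 3) - 9 = -39] peel the -9: add 9 from each side. So sub: ((-4*x) - 5) + 3 = -30.
Step 4. [((-4*x) - 5) + 3 = -30] 3 comes off first (subtract 3) ⇒ sub: (-4*x) - 5 = -33.
Step 5. [(-4*x) - 5 = -33] add 5: x sits inside (… - 5), so sub: -4*x = -28.
Step 6. [-4*x = -28] -4·(inner) — divide through by -4, so div: x = 7.

Answer: x ∈ {7}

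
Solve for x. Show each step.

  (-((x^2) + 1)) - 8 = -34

Step 1. [(-((x^2) + 1)) - 8 = -34] the outer -8 inverts by adding 8 ⇒ sub: -((x^2) + 1) = -26.
Step 2. [-((x^2) + 1) = -26] LHS negated; negate both sides, so neg: (x^2) + 1 = 26.
Step 3. [(x^2) + 1 = 26] subtract 1: x sits inside (… + 1). So sub: x^2 = 25.
Step 4. [x^2 = 25] √ both sides: 25 ≥ 0 gives two branches, so sqrt: x = 5 or -5.

Answer: x ∈ {-5, 5}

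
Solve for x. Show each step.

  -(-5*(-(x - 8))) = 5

Step 1. [-(-5*(-(x - 8))) = 5] flip signs both sides. So neg: -5*(-(x - 8)) = -5.
Step 2. [-5*(-(x - 8)) = -5] -5 out front; divide by -5. So div: -(x - 8) = 1.
Step 3. [-(x - 8) = 1] LHS negated; negate both sides, so neg: x - 8 = -1.
Step 4. [x - 8 = -1] peel the -8: add 8 from each side. So sub: x = 7.

Answer: x ∈ {7}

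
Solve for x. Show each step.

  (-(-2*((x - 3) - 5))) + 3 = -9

Step 1. [(-(-2*((x - 3) - 5))) + 3 = -9] the outer +3 inverts by subtracting 3, so sub: -(-2*((x - 3) - 5)) = -12.
Step 2. [-(-2*((x - 3) - 5)) = -12] leading − — multiply by −1, so neg: -2*((x - 3) - 5) = 12.
Step 3. [-2*((x - 3) - 5) = 12] -2·(inner) — divide through by -2. So div: (x - 3) - 5 = -6.
Step 4. [(x - 3) - 5 = -6] -5 is outermost — add 5 both sides. So sub: x - 3 = -1.
Step 5. [x - 3 = -1] -3 is outermost — add 3 both sides ⇒ sub: x = 2.

Answer: x ∈ {2}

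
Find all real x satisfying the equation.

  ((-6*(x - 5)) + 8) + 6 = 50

Step 1. [((-6*(x - 5)) + 8) + 6 = 50] +6 is outermost — subtract 6 both sides ⇒ sub: (-6*(x - 5)) + 8 = 44.
Step 2. [(-6*(x - 5)) + 8 = 44] the outer +8 inverts by subtracting 8. So sub: -6*(x - 5) = 36.
Step 3. [-6*(x - 5) = 36] LHS = -6·(…); ÷-6 both sides. So div: x - 5 = -6.
Step 4. [x - 5 = -6] the outer -5 inverts by adding 5 ⇒ sub: x = -1.

Answer: x ∈ {-1}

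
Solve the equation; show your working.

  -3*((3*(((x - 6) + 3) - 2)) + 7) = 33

Step 1. [-3*((3*(((x - 6) + 3) - 2)) + 7) = 33] leading coefficient -3: divide by -3 ⇒ div: (3*(((x - 6) + 3) - 2)) + 7 = -11.
Step 2. [(3*(((x - 6) + 3) - 2)) + 7 = -11] +7 is outermost — subtract 7 both sides ⇒ sub: 3*(((x - 6) + 3) - 2) = -18.
Step 3. [3*(((x - 6) + 3) - 2) = -18] leading coefficient 3: divide by 3. So div: ((x - 6) + 3) - 2 = -6.
Step 4. [((x - 6) + 3) - 2 = -6] -2 is outermost — add 2 both sides, so sub: (x - 6) + 3 = -4.
Step 5. [(x - 6) + 3 = -4] +3 is outermost — subtract 3 both sides, so sub: x - 6 = -7.
Step 6. [x - 6 = -7] peel the -6: add 6 from each side, so sub: x = -1.

Answer: x ∈ {-1}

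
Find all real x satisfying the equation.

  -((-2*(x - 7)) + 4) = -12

Step 1. [-((-2*(x - 7)) + 4) = -12] leading − — multiply by −1 ⇒ neg: (-2*(x - 7)) + 4 = 12.
Step 2. [(-2*(x - 7)) + 4 = 12] the outer +4 inverts by subtracting 4, so sub: -2*(x - 7) = 8.
Step 3. [-2*(x - 7) = 8] divide by the outer -2. So div: x - 7 = -4.
Step 4. [x - 7 = -4] -7 is outermost — add 7 both sides. So sub: x = 3.

Answer: x ∈ {3}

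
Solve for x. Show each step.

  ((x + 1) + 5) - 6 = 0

Step 1. [((x + 1) + 5) - 6 = 0] -6 is outermost — add 6 both sides ⇒ sub: (x + 1) + 5 = 6.
Step 2. [(x + 1) + 5 = 6] +5 is outermost — subtract 5 both sides, so sub: x + 1 = 1.
Step 3. [x + 1 = 1] 1 comes off first (subtract 1), so sub: x = 0.

Answer: x ∈ {0}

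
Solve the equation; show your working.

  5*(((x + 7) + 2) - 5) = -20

Step 1. [5*(((x + 7) + 2) - 5) = -20] 5 out front; divide by 5. So div: ((x + 7) + 2) - 5 = -4.
Step 2. [((x + 7) + 2) - 5 = -4] peel the -5: add 5 from each side. So sub: (x + 7) + 2 = 1.
Step 3. [(x + 7) + 2 = 1] subtract 2: x sits inside (… + 2) ⇒ sub: x + 7 = -1.
Step 4. [x + 7 = -1] 7 comes off first (subtract 7), so sub: x = -8.

Answer: x ∈ {-8}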